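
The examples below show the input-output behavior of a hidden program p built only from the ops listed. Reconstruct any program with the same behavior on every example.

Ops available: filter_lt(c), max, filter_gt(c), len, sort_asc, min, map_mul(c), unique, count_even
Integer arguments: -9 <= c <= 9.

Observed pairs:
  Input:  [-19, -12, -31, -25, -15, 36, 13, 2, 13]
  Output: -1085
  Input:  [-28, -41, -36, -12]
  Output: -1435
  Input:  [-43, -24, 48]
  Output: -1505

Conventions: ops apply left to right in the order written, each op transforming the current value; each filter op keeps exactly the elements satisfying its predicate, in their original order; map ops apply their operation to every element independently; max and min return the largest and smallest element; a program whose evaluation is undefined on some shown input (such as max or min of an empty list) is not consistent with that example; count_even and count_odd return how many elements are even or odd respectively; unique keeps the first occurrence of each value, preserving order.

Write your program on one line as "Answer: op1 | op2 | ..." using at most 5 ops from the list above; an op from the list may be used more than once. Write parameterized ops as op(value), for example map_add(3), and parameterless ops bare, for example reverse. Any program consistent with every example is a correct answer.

unique | map_mul(-5) | filter_gt(8) | map_mul(-7) | min

Check, running the answer program on each example:
  [-19, -12, -31, -25, -15, 36, 13, 2, 13] -> [-19, -12, -31, -25, -15, 36, 13, 2] -> [95, 60, 155, 125, 75, -180, -65, -10] -> [95, 60, 155, 125, 75] -> [-665, -420, -1085, -875, -525] -> -1085
  [-28, -41, -36, -12] -> [-28, -41, -36, -12] -> [140, 205, 180, 60] -> [140, 205, 180, 60] -> [-980, -1435, -1260, -420] -> -1435
  [-43, -24, 48] -> [-43, -24, 48] -> [215, 120, -240] -> [215, 120] -> [-1505, -840] -> -1505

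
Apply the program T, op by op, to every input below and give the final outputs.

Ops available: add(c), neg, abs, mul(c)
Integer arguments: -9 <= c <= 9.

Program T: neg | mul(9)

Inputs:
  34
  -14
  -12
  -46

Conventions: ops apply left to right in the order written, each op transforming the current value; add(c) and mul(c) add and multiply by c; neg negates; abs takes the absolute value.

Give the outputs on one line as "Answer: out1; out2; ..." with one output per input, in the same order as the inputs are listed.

Execution, op by op:
  34 -> -34 -> -306
  -14 -> 14 -> 126
  -12 -> 12 -> 108
  -46 -> 46 -> 414

-306; 126; 108; 414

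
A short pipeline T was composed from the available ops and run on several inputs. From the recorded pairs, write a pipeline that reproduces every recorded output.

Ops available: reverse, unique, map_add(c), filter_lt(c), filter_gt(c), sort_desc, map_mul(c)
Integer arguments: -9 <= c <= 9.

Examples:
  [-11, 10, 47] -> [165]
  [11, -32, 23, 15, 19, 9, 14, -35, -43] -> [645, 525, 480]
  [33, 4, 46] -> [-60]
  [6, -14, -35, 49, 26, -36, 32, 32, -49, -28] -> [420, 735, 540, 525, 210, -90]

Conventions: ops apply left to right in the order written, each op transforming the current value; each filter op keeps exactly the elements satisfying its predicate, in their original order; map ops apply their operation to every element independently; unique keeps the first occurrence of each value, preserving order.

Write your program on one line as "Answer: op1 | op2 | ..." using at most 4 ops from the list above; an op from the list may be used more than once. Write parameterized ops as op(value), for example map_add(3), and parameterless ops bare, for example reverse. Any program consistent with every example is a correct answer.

filter_lt(8) | reverse | map_mul(3) | map_mul(-5)

Check, running the answer program on each example:
  [-11, 10, 47] -> [-11] -> [-11] -> [-33] -> [165]
  [11, -32, 23, 15, 19, 9, 14, -35, -43] -> [-32, -35, -43] -> [-43, -35, -32] -> [-129, -105, -96] -> [645, 525, 480]
  [33, 4, 46] -> [4] -> [4] -> [12] -> [-60]
  [6, -14, -35, 49, 26, -36, 32, 32, -49, -28] -> [6, -14, -35, -36, -49, -28] -> [-28, -49, -36, -35, -14, 6] -> [-84, -147, -108, -105, -42, 18] -> [420, 735, 540, 525, 210, -90]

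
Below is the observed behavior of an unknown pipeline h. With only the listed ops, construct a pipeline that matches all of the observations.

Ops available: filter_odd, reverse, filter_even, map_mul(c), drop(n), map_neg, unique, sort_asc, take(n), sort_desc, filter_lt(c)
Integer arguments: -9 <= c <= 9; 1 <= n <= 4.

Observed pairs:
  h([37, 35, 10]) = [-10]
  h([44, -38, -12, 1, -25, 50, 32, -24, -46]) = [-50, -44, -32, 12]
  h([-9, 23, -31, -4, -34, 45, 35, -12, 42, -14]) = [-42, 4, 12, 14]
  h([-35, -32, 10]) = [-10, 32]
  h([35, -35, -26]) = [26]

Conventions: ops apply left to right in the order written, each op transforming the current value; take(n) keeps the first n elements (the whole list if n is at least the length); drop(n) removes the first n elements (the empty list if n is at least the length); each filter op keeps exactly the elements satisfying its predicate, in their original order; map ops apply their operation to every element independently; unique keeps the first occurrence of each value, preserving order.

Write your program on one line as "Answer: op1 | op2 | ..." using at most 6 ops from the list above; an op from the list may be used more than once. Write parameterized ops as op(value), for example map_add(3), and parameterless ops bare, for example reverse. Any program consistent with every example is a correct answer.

reverse | map_neg | sort_asc | filter_even | take(4)

Check, running the answer program on each example:
  [37, 35, 10] -> [10, 35, 37] -> [-10, -35, -37] -> [-37, -35, -10] -> [-10] -> [-10]
  [44, -38, -12, 1, -25, 50, 32, -24, -46] -> [-46, -24, 32, 50, -25, 1, -12, -38, 44] -> [46, 24, -32, -50, 25, -1, 12, 38, -44] -> [-50, -44, -32, -1, 12, 24, 25, 38, 46] -> [-50, -44, -32, 12, 24, 38, 46] -> [-50, -44, -32, 12]
  [-9, 23, -31, -4, -34, 45, 35, -12, 42, -14] -> [-14, 42, -12, 35, 45, -34, -4, -31, 23, -9] -> [14, -42, 12, -35, -45, 34, 4, 31, -23, 9] -> [-45, -42, -35, -23, 4, 9, 12, 14, 31, 34] -> [-42, 4, 12, 14, 34] -> [-42, 4, 12, 14]
  [-35, -32, 10] -> [10, -32, -35] -> [-10, 32, 35] -> [-10, 32, 35] -> [-10, 32] -> [-10, 32]
  [35, -35, -26] -> [-26, -35, 35] -> [26, 35, -35] -> [-35, 26, 35] -> [26] -> [26]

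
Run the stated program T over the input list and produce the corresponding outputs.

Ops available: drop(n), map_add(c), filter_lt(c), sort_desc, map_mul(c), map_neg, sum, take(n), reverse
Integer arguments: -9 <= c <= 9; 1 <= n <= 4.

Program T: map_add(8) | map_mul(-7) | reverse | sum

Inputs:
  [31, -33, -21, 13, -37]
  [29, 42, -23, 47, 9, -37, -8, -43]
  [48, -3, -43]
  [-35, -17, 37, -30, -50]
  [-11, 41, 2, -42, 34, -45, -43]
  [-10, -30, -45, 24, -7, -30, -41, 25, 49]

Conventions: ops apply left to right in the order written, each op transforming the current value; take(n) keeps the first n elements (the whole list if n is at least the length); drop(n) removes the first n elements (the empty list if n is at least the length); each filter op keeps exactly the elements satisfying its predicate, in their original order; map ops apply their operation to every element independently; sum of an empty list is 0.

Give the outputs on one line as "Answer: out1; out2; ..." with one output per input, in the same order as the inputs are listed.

49; -560; -182; 385; 56; -49

Execution, op by op:
  [31, -33, -21, 13, -37] -> [39, -25, -13, 21, -29] -> [-273, 175, 91, -147, 203] -> [203, -147, 91, 175, -273] -> 49
  [29, 42, -23, 47, 9, -37, -8, -43] -> [37, 50, -15, 55, 17, -29, 0, -35] -> [-259, -350, 105, -385, -119, 203, 0, 245] -> [245, 0, 203, -119, -385, 105, -350, -259] -> -560
  [48, -3, -43] -> [56, 5, -35] -> [-392, -35, 245] -> [245, -35, -392] -> -182
  [-35, -17, 37, -30, -50] -> [-27, -9, 45, -22, -42] -> [189, 63, -315, 154, 294] -> [294, 154, -315, 63, 189] -> 385
  [-11, 41, 2, -42, 34, -45, -43] -> [-3, 49, 10, -34, 42, -37, -35] -> [21, -343, -70, 238, -294, 259, 245] -> [245, 259, -294, 238, -70, -343, 21] -> 56
  [-10, -30, -45, 24, -7, -30, -41, 25, 49] -> [-2, -22, -37, 32, 1, -22, -33, 33, 57] -> [14, 154, 259, -224, -7, 154, 231, -231, -399] -> [-399, -231, 231, 154, -7, -224, 259, 154, 14] -> -49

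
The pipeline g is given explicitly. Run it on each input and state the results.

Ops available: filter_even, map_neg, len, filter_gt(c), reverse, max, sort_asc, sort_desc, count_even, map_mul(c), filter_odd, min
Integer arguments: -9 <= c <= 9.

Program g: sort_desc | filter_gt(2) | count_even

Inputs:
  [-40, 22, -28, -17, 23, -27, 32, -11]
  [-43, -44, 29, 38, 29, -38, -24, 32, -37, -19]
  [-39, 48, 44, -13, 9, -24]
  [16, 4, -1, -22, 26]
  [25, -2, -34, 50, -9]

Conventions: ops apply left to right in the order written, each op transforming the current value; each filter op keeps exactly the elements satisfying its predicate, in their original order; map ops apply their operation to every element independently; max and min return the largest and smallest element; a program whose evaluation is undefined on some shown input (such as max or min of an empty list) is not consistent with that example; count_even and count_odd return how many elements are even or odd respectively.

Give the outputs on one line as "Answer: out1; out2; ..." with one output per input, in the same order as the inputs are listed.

2; 2; 2; 3; 1

Execution, op by op:
  [-40, 22, -28, -17, 23, -27, 32, -11] -> [32, 23, 22, -11, -17, -27, -28, -40] -> [32, 23, 22] -> 2
  [-43, -44, 29, 38, 29, -38, -24, 32, -37, -19] -> [38, 32, 29, 29, -19, -24, -37, -38, -43, -44] -> [38, 32, 29, 29] -> 2
  [-39, 48, 44, -13, 9, -24] -> [48, 44, 9, -13, -24, -39] -> [48, 44, 9] -> 2
  [16, 4, -1, -22, 26] -> [26, 16, 4, -1, -22] -> [26, 16, 4] -> 3
  [25, -2, -34, 50, -9] -> [50, 25, -2, -9, -34] -> [50, 25] -> 1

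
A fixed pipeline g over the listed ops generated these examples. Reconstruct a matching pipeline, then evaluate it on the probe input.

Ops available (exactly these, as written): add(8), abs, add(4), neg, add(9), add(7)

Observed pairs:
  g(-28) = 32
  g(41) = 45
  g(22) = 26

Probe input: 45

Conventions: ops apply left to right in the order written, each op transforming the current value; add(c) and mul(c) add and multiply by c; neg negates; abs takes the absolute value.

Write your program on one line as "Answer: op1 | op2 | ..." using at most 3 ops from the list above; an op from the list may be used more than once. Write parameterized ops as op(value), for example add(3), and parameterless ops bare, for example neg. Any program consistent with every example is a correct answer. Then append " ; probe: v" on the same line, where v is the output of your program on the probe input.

abs | add(4) ; probe: 49

Check, running the answer program on each example:
  -28 -> 28 -> 32
  41 -> 41 -> 45
  22 -> 22 -> 26
  probe: 45 -> 45 -> 49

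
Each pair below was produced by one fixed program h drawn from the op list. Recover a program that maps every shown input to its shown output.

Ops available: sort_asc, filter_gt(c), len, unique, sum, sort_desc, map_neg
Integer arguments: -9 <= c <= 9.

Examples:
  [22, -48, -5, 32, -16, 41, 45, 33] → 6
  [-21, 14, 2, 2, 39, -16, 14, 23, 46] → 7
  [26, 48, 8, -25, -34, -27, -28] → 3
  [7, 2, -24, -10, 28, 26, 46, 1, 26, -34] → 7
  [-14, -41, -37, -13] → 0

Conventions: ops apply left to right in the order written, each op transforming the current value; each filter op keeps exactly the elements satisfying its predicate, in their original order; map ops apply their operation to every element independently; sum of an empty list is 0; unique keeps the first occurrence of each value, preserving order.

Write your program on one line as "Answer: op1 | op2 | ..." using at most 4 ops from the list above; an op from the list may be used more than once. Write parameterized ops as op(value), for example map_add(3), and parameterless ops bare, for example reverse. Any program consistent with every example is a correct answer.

filter_gt(-8) | map_neg | len

Check, running the answer program on each example:
  [22, -48, -5, 32, -16, 41, 45, 33] -> [22, -5, 32, 41, 45, 33] -> [-22, 5, -32, -41, -45, -33] -> 6
  [-21, 14, 2, 2, 39, -16, 14, 23, 46] -> [14, 2, 2, 39, 14, 23, 46] -> [-14, -2, -2, -39, -14, -23, -46] -> 7
  [26, 48, 8, -25, -34, -27, -28] -> [26, 48, 8] -> [-26, -48, -8] -> 3
  [7, 2, -24, -10, 28, 26, 46, 1, 26, -34] -> [7, 2, 28, 26, 46, 1, 26] -> [-7, -2, -28, -26, -46, -1, -26] -> 7
  [-14, -41, -37, -13] -> [] -> [] -> 0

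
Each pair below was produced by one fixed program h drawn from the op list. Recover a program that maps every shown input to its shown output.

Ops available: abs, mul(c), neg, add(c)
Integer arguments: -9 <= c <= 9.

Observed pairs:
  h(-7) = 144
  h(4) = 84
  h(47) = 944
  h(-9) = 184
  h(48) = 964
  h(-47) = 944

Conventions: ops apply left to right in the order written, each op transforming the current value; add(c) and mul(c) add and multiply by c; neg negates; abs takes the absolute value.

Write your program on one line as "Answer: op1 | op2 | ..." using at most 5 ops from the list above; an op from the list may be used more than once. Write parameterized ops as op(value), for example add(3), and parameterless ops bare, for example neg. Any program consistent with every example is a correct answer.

abs | mul(5) | mul(4) | add(4)

Check, running the answer program on each example:
  -7 -> 7 -> 35 -> 140 -> 144
  4 -> 4 -> 20 -> 80 -> 84
  47 -> 47 -> 235 -> 940 -> 944
  -9 -> 9 -> 45 -> 180 -> 184
  48 -> 48 -> 240 -> 960 -> 964
  -47 -> 47 -> 235 -> 940 -> 944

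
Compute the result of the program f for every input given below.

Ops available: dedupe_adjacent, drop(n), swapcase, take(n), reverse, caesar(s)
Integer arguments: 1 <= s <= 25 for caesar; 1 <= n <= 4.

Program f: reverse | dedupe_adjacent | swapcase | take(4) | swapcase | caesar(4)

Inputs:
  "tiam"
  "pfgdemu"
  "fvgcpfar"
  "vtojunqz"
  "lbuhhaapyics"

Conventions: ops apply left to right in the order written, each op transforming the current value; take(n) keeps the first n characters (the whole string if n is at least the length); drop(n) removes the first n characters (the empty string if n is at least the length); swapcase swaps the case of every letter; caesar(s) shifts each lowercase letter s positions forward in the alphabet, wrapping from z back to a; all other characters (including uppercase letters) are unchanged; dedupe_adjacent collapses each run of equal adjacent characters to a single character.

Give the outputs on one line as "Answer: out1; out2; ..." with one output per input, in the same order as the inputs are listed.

"qemx"; "yqih"; "vejt"; "dury"; "wgmc"

Execution, op by op:
  "tiam" -> "mait" -> "mait" -> "MAIT" -> "MAIT" -> "mait" -> "qemx"
  "pfgdemu" -> "umedgfp" -> "umedgfp" -> "UMEDGFP" -> "UMED" -> "umed" -> "yqih"
  "fvgcpfar" -> "rafpcgvf" -> "rafpcgvf" -> "RAFPCGVF" -> "RAFP" -> "rafp" -> "vejt"
  "vtojunqz" -> "zqnujotv" -> "zqnujotv" -> "ZQNUJOTV" -> "ZQNU" -> "zqnu" -> "dury"
  "lbuhhaapyics" -> "sciypaahhubl" -> "sciypahubl" -> "SCIYPAHUBL" -> "SCIY" -> "sciy" -> "wgmc"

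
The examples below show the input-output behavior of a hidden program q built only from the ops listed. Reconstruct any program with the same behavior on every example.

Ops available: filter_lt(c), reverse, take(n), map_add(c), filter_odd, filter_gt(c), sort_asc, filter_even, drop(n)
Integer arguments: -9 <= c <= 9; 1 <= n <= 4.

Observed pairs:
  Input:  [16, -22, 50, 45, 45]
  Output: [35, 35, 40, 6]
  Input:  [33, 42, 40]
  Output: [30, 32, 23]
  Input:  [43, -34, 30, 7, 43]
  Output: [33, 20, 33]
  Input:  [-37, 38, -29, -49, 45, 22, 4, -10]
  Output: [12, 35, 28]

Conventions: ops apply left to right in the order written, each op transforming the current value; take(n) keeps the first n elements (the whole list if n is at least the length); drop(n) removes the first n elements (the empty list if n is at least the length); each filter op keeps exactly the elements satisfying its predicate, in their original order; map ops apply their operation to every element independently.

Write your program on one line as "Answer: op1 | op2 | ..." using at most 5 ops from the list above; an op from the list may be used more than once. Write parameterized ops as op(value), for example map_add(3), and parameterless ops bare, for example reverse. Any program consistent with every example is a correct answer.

filter_gt(-9) | map_add(-2) | map_add(-8) | reverse | filter_gt(2)

Check, running the answer program on each example:
  [16, -22, 50, 45, 45] -> [16, 50, 45, 45] -> [14, 48, 43, 43] -> [6, 40, 35, 35] -> [35, 35, 40, 6] -> [35, 35, 40, 6]
  [33, 42, 40] -> [33, 42, 40] -> [31, 40, 38] -> [23, 32, 30] -> [30, 32, 23] -> [30, 32, 23]
  [43, -34, 30, 7, 43] -> [43, 30, 7, 43] -> [41, 28, 5, 41] -> [33, 20, -3, 33] -> [33, -3, 20, 33] -> [33, 20, 33]
  [-37, 38, -29, -49, 45, 22, 4, -10] -> [38, 45, 22, 4] -> [36, 43, 20, 2] -> [28, 35, 12, -6] -> [-6, 12, 35, 28] -> [12, 35, 28]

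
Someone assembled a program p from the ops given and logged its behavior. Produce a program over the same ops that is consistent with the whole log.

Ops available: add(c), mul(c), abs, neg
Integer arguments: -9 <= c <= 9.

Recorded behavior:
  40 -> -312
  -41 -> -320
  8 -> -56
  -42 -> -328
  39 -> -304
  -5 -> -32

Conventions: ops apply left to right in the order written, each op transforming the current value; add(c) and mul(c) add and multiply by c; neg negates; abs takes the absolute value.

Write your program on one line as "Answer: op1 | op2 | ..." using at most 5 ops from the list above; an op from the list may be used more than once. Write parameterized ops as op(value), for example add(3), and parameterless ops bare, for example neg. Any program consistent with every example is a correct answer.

mul(-8) | abs | add(-8) | neg

Check, running the answer program on each example:
  40 -> -320 -> 320 -> 312 -> -312
  -41 -> 328 -> 328 -> 320 -> -320
  8 -> -64 -> 64 -> 56 -> -56
  -42 -> 336 -> 336 -> 328 -> -328
  39 -> -312 -> 312 -> 304 -> -304
  -5 -> 40 -> 40 -> 32 -> -32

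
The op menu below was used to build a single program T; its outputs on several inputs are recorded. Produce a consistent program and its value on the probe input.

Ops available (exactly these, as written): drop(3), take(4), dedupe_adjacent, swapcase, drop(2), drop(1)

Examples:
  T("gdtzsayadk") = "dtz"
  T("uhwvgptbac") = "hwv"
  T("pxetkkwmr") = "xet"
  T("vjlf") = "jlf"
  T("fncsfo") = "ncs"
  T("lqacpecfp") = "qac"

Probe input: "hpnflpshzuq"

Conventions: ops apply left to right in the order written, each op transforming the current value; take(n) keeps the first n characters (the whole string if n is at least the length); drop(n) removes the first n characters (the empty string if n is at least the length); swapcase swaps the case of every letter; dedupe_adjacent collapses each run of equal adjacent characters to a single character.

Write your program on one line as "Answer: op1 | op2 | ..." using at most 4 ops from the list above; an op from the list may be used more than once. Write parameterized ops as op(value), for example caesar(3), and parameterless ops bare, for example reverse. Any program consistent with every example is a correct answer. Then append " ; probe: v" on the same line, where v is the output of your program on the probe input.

dedupe_adjacent | take(4) | drop(1) ; probe: "pnf"

Check, running the answer program on each example:
  "gdtzsayadk" -> "gdtzsayadk" -> "gdtz" -> "dtz"
  "uhwvgptbac" -> "uhwvgptbac" -> "uhwv" -> "hwv"
  "pxetkkwmr" -> "pxetkwmr" -> "pxet" -> "xet"
  "vjlf" -> "vjlf" -> "vjlf" -> "jlf"
  "fncsfo" -> "fncsfo" -> "fncs" -> "ncs"
  "lqacpecfp" -> "lqacpecfp" -> "lqac" -> "qac"
  probe: "hpnflpshzuq" -> "hpnflpshzuq" -> "hpnf" -> "pnf"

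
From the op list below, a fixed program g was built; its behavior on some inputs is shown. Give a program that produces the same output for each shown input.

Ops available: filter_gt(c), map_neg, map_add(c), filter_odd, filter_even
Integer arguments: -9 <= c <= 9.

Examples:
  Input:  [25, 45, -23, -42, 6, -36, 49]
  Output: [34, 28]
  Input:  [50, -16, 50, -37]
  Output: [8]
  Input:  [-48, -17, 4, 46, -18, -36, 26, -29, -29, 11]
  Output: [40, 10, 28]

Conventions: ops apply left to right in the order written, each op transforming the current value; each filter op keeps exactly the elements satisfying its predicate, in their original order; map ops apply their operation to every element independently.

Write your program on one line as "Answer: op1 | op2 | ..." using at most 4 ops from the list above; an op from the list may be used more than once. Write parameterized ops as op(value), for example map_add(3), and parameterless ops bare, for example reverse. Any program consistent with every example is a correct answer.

map_neg | map_add(-8) | filter_gt(-6) | filter_even

Check, running the answer program on each example:
  [25, 45, -23, -42, 6, -36, 49] -> [-25, -45, 23, 42, -6, 36, -49] -> [-33, -53, 15, 34, -14, 28, -57] -> [15, 34, 28] -> [34, 28]
  [50, -16, 50, -37] -> [-50, 16, -50, 37] -> [-58, 8, -58, 29] -> [8, 29] -> [8]
  [-48, -17, 4, 46, -18, -36, 26, -29, -29, 11] -> [48, 17, -4, -46, 18, 36, -26, 29, 29, -11] -> [40, 9, -12, -54, 10, 28, -34, 21, 21, -19] -> [40, 9, 10, 28, 21, 21] -> [40, 10, 28]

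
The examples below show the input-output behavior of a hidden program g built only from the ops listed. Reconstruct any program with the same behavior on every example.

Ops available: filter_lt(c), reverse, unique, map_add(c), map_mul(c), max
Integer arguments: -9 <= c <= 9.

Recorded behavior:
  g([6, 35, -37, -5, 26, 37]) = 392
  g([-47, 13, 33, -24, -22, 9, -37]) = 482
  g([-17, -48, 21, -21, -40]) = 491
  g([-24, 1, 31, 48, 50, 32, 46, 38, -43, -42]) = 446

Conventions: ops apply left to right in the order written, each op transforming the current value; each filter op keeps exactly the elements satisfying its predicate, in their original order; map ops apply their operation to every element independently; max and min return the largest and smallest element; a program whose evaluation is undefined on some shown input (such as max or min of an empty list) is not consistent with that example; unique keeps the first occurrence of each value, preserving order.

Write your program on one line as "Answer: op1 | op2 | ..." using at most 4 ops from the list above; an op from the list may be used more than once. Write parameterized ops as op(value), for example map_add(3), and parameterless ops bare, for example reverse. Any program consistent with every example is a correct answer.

map_add(-6) | map_mul(-9) | map_add(5) | max

Check, running the answer program on each example:
  [6, 35, -37, -5, 26, 37] -> [0, 29, -43, -11, 20, 31] -> [0, -261, 387, 99, -180, -279] -> [5, -256, 392, 104, -175, -274] -> 392
  [-47, 13, 33, -24, -22, 9, -37] -> [-53, 7, 27, -30, -28, 3, -43] -> [477, -63, -243, 270, 252, -27, 387] -> [482, -58, -238, 275, 257, -22, 392] -> 482
  [-17, -48, 21, -21, -40] -> [-23, -54, 15, -27, -46] -> [207, 486, -135, 243, 414] -> [212, 491, -130, 248, 419] -> 491
  [-24, 1, 31, 48, 50, 32, 46, 38, -43, -42] -> [-30, -5, 25, 42, 44, 26, 40, 32, -49, -48] -> [270, 45, -225, -378, -396, -234, -360, -288, 441, 432] -> [275, 50, -220, -373, -391, -229, -355, -283, 446, 437] -> 446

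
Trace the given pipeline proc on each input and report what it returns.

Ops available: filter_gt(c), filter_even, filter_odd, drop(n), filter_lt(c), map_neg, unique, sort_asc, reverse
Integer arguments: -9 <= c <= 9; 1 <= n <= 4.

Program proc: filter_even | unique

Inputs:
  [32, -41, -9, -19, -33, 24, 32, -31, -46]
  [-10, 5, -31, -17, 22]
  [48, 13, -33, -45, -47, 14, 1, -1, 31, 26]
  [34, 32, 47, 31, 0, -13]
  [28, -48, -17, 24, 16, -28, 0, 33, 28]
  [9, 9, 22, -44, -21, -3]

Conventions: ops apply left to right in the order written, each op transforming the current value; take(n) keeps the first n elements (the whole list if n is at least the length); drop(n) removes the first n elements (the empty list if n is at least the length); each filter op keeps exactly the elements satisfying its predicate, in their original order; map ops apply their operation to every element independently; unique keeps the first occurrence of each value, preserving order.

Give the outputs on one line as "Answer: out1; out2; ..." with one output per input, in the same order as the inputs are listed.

[32, 24, -46]; [-10, 22]; [48, 14, 26]; [34, 32, 0]; [28, -48, 24, 16, -28, 0]; [22, -44]

Execution, op by op:
  [32, -41, -9, -19, -33, 24, 32, -31, -46] -> [32, 24, 32, -46] -> [32, 24, -46]
  [-10, 5, -31, -17, 22] -> [-10, 22] -> [-10, 22]
  [48, 13, -33, -45, -47, 14, 1, -1, 31, 26] -> [48, 14, 26] -> [48, 14, 26]
  [34, 32, 47, 31, 0, -13] -> [34, 32, 0] -> [34, 32, 0]
  [28, -48, -17, 24, 16, -28, 0, 33, 28] -> [28, -48, 24, 16, -28, 0, 28] -> [28, -48, 24, 16, -28, 0]
  [9, 9, 22, -44, -21, -3] -> [22, -44] -> [22, -44]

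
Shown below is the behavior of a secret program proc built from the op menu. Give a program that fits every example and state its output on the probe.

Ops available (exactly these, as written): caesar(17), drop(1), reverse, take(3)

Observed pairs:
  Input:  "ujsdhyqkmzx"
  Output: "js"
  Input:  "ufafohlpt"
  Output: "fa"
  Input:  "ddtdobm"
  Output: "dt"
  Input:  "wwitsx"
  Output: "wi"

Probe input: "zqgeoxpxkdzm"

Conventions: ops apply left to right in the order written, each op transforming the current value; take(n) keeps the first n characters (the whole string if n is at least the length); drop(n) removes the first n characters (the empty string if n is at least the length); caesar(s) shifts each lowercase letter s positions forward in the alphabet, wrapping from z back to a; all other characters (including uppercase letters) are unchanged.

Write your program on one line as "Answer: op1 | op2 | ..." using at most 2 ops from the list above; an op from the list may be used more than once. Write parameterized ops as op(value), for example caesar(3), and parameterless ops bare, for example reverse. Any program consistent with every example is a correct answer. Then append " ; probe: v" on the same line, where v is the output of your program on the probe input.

take(3) | drop(1) ; probe: "qg"

Check, running the answer program on each example:
  "ujsdhyqkmzx" -> "ujs" -> "js"
  "ufafohlpt" -> "ufa" -> "fa"
  "ddtdobm" -> "ddt" -> "dt"
  "wwitsx" -> "wwi" -> "wi"
  probe: "zqgeoxpxkdzm" -> "zqg" -> "qg"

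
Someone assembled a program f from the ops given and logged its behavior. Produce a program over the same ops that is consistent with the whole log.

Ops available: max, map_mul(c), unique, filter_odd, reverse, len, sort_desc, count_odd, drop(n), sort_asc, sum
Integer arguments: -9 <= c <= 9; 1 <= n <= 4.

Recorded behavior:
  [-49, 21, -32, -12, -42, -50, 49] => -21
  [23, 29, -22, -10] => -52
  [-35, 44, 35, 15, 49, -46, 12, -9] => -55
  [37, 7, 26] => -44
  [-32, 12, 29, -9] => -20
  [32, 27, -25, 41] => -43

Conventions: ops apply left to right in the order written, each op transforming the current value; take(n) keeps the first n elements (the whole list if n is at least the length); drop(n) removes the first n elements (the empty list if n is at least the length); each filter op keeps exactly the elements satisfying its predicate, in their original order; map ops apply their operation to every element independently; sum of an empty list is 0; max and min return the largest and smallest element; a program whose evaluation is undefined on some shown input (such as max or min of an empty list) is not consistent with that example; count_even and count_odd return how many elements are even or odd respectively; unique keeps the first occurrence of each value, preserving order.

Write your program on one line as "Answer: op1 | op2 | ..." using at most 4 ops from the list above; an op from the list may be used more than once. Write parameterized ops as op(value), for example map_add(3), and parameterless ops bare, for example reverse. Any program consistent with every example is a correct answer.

map_mul(-1) | sort_asc | filter_odd | sum

Check, running the answer program on each example:
  [-49, 21, -32, -12, -42, -50, 49] -> [49, -21, 32, 12, 42, 50, -49] -> [-49, -21, 12, 32, 42, 49, 50] -> [-49, -21, 49] -> -21
  [23, 29, -22, -10] -> [-23, -29, 22, 10] -> [-29, -23, 10, 22] -> [-29, -23] -> -52
  [-35, 44, 35, 15, 49, -46, 12, -9] -> [35, -44, -35, -15, -49, 46, -12, 9] -> [-49, -44, -35, -15, -12, 9, 35, 46] -> [-49, -35, -15, 9, 35] -> -55
  [37, 7, 26] -> [-37, -7, -26] -> [-37, -26, -7] -> [-37, -7] -> -44
  [-32, 12, 29, -9] -> [32, -12, -29, 9] -> [-29, -12, 9, 32] -> [-29, 9] -> -20
  [32, 27, -25, 41] -> [-32, -27, 25, -41] -> [-41, -32, -27, 25] -> [-41, -27, 25] -> -43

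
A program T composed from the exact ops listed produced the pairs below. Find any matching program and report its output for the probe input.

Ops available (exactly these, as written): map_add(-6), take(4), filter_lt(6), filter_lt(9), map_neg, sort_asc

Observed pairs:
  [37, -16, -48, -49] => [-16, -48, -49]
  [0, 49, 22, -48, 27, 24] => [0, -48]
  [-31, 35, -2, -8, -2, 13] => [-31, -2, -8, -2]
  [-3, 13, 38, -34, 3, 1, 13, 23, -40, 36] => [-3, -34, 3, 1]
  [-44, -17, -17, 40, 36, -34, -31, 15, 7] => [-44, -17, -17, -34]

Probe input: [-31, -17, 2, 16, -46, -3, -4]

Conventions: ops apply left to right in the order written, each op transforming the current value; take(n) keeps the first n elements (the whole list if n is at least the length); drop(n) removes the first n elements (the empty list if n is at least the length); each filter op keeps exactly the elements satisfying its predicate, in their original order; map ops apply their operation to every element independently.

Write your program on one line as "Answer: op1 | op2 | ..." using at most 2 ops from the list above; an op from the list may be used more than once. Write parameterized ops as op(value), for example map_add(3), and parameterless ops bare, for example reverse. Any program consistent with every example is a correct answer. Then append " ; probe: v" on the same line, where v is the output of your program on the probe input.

filter_lt(9) | take(4) ; probe: [-31, -17, 2, -46]

Check, running the answer program on each example:
  [37, -16, -48, -49] -> [-16, -48, -49] -> [-16, -48, -49]
  [0, 49, 22, -48, 27, 24] -> [0, -48] -> [0, -48]
  [-31, 35, -2, -8, -2, 13] -> [-31, -2, -8, -2] -> [-31, -2, -8, -2]
  [-3, 13, 38, -34, 3, 1, 13, 23, -40, 36] -> [-3, -34, 3, 1, -40] -> [-3, -34, 3, 1]
  [-44, -17, -17, 40, 36, -34, -31, 15, 7] -> [-44, -17, -17, -34, -31, 7] -> [-44, -17, -17, -34]
  probe: [-31, -17, 2, 16, -46, -3, -4] -> [-31, -17, 2, -46, -3, -4] -> [-31, -17, 2, -46]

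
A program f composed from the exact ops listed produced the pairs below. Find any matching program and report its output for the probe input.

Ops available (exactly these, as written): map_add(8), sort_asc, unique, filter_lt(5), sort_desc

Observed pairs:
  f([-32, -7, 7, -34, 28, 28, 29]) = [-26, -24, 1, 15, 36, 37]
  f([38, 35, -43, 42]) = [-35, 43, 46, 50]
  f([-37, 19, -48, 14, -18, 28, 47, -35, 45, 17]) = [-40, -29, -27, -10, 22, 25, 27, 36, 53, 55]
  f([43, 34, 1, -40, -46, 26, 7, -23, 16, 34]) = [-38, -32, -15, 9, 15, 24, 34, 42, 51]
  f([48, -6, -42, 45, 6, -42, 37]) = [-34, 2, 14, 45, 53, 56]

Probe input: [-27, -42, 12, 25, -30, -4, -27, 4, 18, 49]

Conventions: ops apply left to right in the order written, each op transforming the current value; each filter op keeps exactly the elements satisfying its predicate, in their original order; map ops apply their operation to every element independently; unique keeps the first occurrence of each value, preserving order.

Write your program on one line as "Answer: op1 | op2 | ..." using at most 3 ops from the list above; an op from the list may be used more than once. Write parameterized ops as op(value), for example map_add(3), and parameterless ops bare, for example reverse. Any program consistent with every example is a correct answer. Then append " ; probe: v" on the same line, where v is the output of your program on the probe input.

unique | map_add(8) | sort_asc ; probe: [-34, -22, -19, 4, 12, 20, 26, 33, 57]

Check, running the answer program on each example:
  [-32, -7, 7, -34, 28, 28, 29] -> [-32, -7, 7, -34, 28, 29] -> [-24, 1, 15, -26, 36, 37] -> [-26, -24, 1, 15, 36, 37]
  [38, 35, -43, 42] -> [38, 35, -43, 42] -> [46, 43, -35, 50] -> [-35, 43, 46, 50]
  [-37, 19, -48, 14, -18, 28, 47, -35, 45, 17] -> [-37, 19, -48, 14, -18, 28, 47, -35, 45, 17] -> [-29, 27, -40, 22, -10, 36, 55, -27, 53, 25] -> [-40, -29, -27, -10, 22, 25, 27, 36, 53, 55]
  [43, 34, 1, -40, -46, 26, 7, -23, 16, 34] -> [43, 34, 1, -40, -46, 26, 7, -23, 16] -> [51, 42, 9, -32, -38, 34, 15, -15, 24] -> [-38, -32, -15, 9, 15, 24, 34, 42, 51]
  [48, -6, -42, 45, 6, -42, 37] -> [48, -6, -42, 45, 6, 37] -> [56, 2, -34, 53, 14, 45] -> [-34, 2, 14, 45, 53, 56]
  probe: [-27, -42, 12, 25, -30, -4, -27, 4, 18, 49] -> [-27, -42, 12, 25, -30, -4, 4, 18, 49] -> [-19, -34, 20, 33, -22, 4, 12, 26, 57] -> [-34, -22, -19, 4, 12, 20, 26, 33, 57]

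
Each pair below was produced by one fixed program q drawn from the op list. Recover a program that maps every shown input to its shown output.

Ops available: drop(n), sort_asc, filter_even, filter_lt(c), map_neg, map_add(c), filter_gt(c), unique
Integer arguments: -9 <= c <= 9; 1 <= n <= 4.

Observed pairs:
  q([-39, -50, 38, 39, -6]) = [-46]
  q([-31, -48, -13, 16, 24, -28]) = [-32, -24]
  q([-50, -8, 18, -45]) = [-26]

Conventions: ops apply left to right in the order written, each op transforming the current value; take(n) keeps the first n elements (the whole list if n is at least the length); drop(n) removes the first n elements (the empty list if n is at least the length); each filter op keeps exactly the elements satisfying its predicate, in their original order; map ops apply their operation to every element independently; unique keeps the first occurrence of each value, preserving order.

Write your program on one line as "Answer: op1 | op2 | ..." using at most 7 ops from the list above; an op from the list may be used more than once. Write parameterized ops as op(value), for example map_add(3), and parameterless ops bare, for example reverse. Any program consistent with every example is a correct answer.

map_add(8) | filter_even | sort_asc | map_neg | filter_lt(-3) | sort_asc

Check, running the answer program on each example:
  [-39, -50, 38, 39, -6] -> [-31, -42, 46, 47, 2] -> [-42, 46, 2] -> [-42, 2, 46] -> [42, -2, -46] -> [-46] -> [-46]
  [-31, -48, -13, 16, 24, -28] -> [-23, -40, -5, 24, 32, -20] -> [-40, 24, 32, -20] -> [-40, -20, 24, 32] -> [40, 20, -24, -32] -> [-24, -32] -> [-32, -24]
  [-50, -8, 18, -45] -> [-42, 0, 26, -37] -> [-42, 0, 26] -> [-42, 0, 26] -> [42, 0, -26] -> [-26] -> [-26]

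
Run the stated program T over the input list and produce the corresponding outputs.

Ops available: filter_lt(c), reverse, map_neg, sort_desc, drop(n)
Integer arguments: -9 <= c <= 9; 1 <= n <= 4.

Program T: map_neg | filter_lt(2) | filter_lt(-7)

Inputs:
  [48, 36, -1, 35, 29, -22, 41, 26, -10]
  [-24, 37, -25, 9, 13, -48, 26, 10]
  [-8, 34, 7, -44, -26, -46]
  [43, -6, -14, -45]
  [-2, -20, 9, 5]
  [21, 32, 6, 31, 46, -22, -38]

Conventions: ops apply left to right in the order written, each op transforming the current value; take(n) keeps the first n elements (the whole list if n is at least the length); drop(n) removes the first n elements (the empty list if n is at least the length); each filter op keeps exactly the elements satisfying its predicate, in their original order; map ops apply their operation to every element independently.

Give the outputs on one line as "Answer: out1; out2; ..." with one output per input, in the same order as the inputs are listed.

Execution, op by op:
  [48, 36, -1, 35, 29, -22, 41, 26, -10] -> [-48, -36, 1, -35, -29, 22, -41, -26, 10] -> [-48, -36, 1, -35, -29, -41, -26] -> [-48, -36, -35, -29, -41, -26]
  [-24, 37, -25, 9, 13, -48, 26, 10] -> [24, -37, 25, -9, -13, 48, -26, -10] -> [-37, -9, -13, -26, -10] -> [-37, -9, -13, -26, -10]
  [-8, 34, 7, -44, -26, -46] -> [8, -34, -7, 44, 26, 46] -> [-34, -7] -> [-34]
  [43, -6, -14, -45] -> [-43, 6, 14, 45] -> [-43] -> [-43]
  [-2, -20, 9, 5] -> [2, 20, -9, -5] -> [-9, -5] -> [-9]
  [21, 32, 6, 31, 46, -22, -38] -> [-21, -32, -6, -31, -46, 22, 38] -> [-21, -32, -6, -31, -46] -> [-21, -32, -31, -46]

[-48, -36, -35, -29, -41, -26]; [-37, -9, -13, -26, -10]; [-34]; [-43]; [-9]; [-21, -32, -31, -46]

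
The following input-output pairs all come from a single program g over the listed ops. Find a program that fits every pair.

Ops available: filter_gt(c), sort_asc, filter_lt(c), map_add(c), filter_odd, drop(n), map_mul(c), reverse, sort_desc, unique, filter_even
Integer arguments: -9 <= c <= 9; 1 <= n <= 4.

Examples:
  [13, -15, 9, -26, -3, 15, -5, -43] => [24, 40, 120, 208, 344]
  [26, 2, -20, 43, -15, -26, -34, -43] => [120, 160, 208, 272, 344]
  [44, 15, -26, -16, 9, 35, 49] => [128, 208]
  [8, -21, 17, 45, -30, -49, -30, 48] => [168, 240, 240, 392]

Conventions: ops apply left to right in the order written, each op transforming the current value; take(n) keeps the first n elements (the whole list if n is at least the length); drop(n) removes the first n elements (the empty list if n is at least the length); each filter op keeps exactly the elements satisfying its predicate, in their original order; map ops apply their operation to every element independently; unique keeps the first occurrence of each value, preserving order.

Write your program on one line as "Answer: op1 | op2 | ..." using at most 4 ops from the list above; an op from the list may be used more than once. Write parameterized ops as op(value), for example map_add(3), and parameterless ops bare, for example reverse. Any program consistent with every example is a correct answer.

sort_asc | map_mul(-8) | sort_asc | filter_gt(-8)

Check, running the answer program on each example:
  [13, -15, 9, -26, -3, 15, -5, -43] -> [-43, -26, -15, -5, -3, 9, 13, 15] -> [344, 208, 120, 40, 24, -72, -104, -120] -> [-120, -104, -72, 24, 40, 120, 208, 344] -> [24, 40, 120, 208, 344]
  [26, 2, -20, 43, -15, -26, -34, -43] -> [-43, -34, -26, -20, -15, 2, 26, 43] -> [344, 272, 208, 160, 120, -16, -208, -344] -> [-344, -208, -16, 120, 160, 208, 272, 344] -> [120, 160, 208, 272, 344]
  [44, 15, -26, -16, 9, 35, 49] -> [-26, -16, 9, 15, 35, 44, 49] -> [208, 128, -72, -120, -280, -352, -392] -> [-392, -352, -280, -120, -72, 128, 208] -> [128, 208]
  [8, -21, 17, 45, -30, -49, -30, 48] -> [-49, -30, -30, -21, 8, 17, 45, 48] -> [392, 240, 240, 168, -64, -136, -360, -384] -> [-384, -360, -136, -64, 168, 240, 240, 392] -> [168, 240, 240, 392]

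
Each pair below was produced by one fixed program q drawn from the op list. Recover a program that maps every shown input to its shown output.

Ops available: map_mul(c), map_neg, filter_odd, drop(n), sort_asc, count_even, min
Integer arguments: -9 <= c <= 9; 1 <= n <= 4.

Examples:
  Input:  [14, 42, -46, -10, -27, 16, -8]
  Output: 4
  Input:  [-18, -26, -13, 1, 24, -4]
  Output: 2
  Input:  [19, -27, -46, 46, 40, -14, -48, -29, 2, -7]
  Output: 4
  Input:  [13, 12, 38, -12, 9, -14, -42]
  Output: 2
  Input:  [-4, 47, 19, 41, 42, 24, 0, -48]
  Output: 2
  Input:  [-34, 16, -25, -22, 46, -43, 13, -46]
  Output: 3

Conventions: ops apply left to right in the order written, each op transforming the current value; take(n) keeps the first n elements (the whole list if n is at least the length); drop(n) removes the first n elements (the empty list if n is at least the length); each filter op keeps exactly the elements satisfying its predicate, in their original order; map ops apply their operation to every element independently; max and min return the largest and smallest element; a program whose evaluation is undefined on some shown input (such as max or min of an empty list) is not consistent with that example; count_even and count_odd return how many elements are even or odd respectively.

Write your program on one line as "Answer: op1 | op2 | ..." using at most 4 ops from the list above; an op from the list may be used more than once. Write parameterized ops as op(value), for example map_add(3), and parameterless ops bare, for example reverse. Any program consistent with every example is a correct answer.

sort_asc | map_neg | drop(3) | count_even

Check, running the answer program on each example:
  [14, 42, -46, -10, -27, 16, -8] -> [-46, -27, -10, -8, 14, 16, 42] -> [46, 27, 10, 8, -14, -16, -42] -> [8, -14, -16, -42] -> 4
  [-18, -26, -13, 1, 24, -4] -> [-26, -18, -13, -4, 1, 24] -> [26, 18, 13, 4, -1, -24] -> [4, -1, -24] -> 2
  [19, -27, -46, 46, 40, -14, -48, -29, 2, -7] -> [-48, -46, -29, -27, -14, -7, 2, 19, 40, 46] -> [48, 46, 29, 27, 14, 7, -2, -19, -40, -46] -> [27, 14, 7, -2, -19, -40, -46] -> 4
  [13, 12, 38, -12, 9, -14, -42] -> [-42, -14, -12, 9, 12, 13, 38] -> [42, 14, 12, -9, -12, -13, -38] -> [-9, -12, -13, -38] -> 2
  [-4, 47, 19, 41, 42, 24, 0, -48] -> [-48, -4, 0, 19, 24, 41, 42, 47] -> [48, 4, 0, -19, -24, -41, -42, -47] -> [-19, -24, -41, -42, -47] -> 2
  [-34, 16, -25, -22, 46, -43, 13, -46] -> [-46, -43, -34, -25, -22, 13, 16, 46] -> [46, 43, 34, 25, 22, -13, -16, -46] -> [25, 22, -13, -16, -46] -> 3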